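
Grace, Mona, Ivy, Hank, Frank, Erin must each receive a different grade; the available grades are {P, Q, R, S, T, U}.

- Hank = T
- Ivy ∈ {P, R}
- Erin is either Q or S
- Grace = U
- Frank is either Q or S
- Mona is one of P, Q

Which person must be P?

Grace must be U (only option left).
Hank's domain is down to {T}, so Hank = T.
The 4 still-open variables draw from only 4 values {P, Q, R, S}, so each is used; only Ivy can be R, hence Ivy = R.
The 3 still-open variables together cover exactly {P, Q, S} — 3 values for 3 variables — and P appears only in Mona's list, so Mona = P.

Mona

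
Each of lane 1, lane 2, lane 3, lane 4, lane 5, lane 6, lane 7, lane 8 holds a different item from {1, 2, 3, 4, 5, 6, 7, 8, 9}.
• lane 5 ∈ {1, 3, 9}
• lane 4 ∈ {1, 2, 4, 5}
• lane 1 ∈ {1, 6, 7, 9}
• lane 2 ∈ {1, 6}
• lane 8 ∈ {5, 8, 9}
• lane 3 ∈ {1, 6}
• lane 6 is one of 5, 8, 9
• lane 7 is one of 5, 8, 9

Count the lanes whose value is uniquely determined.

2

The 2 variables lane 2 and lane 3 are confined to {1, 6}, which locks those values in; drop them from lane 1, lane 4, lane 5.
lane 6, lane 7, lane 8 between them cover only {5, 8, 9} — a naked triple. Remove those values from lane 1, lane 4, lane 5.
lane 1 must be 7 (only option left).
lane 5's domain is down to {3}, so lane 5 = 3.
Determined: lane 1=7, lane 5=3. The other lanes each still have more than one consistent value. That makes 2.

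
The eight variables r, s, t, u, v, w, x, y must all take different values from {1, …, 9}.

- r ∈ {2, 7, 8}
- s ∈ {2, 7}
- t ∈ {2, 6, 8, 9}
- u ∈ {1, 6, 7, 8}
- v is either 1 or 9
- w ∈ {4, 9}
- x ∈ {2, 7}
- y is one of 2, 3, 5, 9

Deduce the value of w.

4

s and x between them cover only {2, 7} — a naked pair. Remove those values from r, t, u, y.
That leaves r = 8. Eliminate 8 elsewhere: t, u.
t, u, v between them cover only {1, 6, 9} — a naked triple. Remove those values from w, y.
So w = 4.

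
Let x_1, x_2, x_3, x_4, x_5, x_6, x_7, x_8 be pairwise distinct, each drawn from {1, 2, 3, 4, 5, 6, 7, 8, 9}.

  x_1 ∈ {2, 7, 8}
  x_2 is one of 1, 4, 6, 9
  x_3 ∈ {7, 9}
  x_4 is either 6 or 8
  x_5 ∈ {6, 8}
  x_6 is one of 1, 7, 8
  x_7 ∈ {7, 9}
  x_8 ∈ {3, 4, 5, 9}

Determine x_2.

4

x_3 and x_7 between them cover only {7, 9} — a naked pair. Remove those values from x_1, x_2, x_6, x_8.
x_4 and x_5 share exactly the 2 values {6, 8}; by pigeonhole those values go to them, so strike 6, 8 from x_1, x_2, x_6.
x_1 must be 2 (only option left).
x_6 must be 1 (only option left). Remove 1 from x_2.
So x_2 = 4.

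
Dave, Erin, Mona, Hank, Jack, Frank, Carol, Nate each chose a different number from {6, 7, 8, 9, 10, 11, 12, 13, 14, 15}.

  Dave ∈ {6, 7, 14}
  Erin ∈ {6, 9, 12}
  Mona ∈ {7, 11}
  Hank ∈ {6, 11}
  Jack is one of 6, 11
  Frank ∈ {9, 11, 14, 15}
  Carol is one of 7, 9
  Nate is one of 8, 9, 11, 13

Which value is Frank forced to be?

15

The 2 variables Hank and Jack are confined to {6, 11}, which locks those values in; drop them from Dave, Erin, Mona, Frank, Nate.
Mona has just one choice, so Mona = 7. Remove 7 from Dave, Carol.
Carol has just one choice, so Carol = 9. Strike 9 from Erin, Frank, Nate.
Dave must be 14 (only option left). So Frank can't be 14.
So Frank = 15.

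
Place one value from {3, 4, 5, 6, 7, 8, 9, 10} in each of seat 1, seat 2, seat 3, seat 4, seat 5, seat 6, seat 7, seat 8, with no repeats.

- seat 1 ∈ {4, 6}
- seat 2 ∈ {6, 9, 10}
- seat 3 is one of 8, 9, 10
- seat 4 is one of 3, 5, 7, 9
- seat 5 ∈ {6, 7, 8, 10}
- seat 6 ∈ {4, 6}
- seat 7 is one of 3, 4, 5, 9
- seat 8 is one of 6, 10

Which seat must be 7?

seat 5

seat 1 and seat 6 share exactly the 2 values {4, 6}; by pigeonhole those values go to them, so strike 4, 6 from seat 2, seat 5, seat 7, seat 8.
That leaves seat 8 = 10. Strike 10 from seat 2, seat 3, seat 5.
seat 2 must be 9 (only option left). Eliminate 9 elsewhere: seat 3, seat 4, seat 7.
That leaves seat 3 = 8. Eliminate 8 elsewhere: seat 5.
So 7 goes to seat 5.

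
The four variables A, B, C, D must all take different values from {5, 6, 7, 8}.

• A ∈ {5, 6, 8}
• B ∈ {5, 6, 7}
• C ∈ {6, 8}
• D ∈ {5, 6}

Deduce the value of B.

7

The 4 variables draw from only 4 values {5, 6, 7, 8}, so each is used; only B can be 7, hence B = 7.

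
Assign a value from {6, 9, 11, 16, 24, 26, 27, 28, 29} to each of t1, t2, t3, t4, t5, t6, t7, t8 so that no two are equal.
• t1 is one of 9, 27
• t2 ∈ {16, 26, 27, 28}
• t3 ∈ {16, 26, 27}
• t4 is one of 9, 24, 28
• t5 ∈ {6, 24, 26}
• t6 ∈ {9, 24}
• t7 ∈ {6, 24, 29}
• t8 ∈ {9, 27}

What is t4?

The 8 variables together cover exactly {6, 9, 16, 24, 26, 27, 28, 29} — 8 values for 8 variables — and 29 appears only in t7's list, so t7 = 29.
The 7 still-open variables draw from only 7 values {6, 9, 16, 24, 26, 27, 28}, so each is used; only t5 can be 6, hence t5 = 6.
t1 and t8 share exactly the 2 values {9, 27}; by pigeonhole those values go to them, so strike 9, 27 from t2, t3, t4, t6.
t6 has just one choice, so t6 = 24. So t4 can't be 24.
So t4 = 28.

28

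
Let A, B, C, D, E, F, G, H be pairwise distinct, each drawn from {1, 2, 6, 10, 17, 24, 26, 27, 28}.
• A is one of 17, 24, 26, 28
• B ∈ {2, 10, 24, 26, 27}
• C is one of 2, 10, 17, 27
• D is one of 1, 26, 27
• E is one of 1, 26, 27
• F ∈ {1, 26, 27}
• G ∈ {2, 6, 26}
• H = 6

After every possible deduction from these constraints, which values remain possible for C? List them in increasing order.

10, 17

H has just one choice, so H = 6. Strike 6 from G.
The 3 variables D, E, F are confined to {1, 26, 27}, which locks those values in; drop them from A, B, C, G.
G's domain is down to {2}, so G = 2. Remove 2 from B, C.
No further eliminations apply; C can still be any of 10, 17.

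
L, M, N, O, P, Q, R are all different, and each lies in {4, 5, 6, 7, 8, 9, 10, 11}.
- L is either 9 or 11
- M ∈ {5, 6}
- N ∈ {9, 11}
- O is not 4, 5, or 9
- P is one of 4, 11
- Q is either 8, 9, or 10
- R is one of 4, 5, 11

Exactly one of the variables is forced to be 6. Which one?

L and N share exactly the 2 values {9, 11}; by pigeonhole those values go to them, so strike 9, 11 from O, P, Q, R.
That leaves P = 4. So R can't be 4.
R's domain is down to {5}, so R = 5. Strike 5 from M.
So 6 goes to M.

M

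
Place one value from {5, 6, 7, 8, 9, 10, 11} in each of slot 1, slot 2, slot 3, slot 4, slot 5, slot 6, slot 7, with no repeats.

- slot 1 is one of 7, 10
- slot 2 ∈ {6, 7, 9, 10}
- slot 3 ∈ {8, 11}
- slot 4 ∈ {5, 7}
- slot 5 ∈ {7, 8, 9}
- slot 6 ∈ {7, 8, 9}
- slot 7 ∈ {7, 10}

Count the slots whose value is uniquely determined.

3

Among the 7 variables, 5 fits only slot 4 (and all 7 values in {5, 6, 7, 8, 9, 10, 11} must be used), so slot 4 = 5.
The 6 still-open variables together cover exactly {6, 7, 8, 9, 10, 11} — 6 values for 6 variables — and 6 appears only in slot 2's list, so slot 2 = 6.
Among the 5 still-open variables, 11 fits only slot 3 (and all 5 values in {7, 8, 9, 10, 11} must be used), so slot 3 = 11.
slot 1 and slot 7 share exactly the 2 values {7, 10}; by pigeonhole those values go to them, so strike 7, 10 from slot 5, slot 6.
Determined: slot 2=6, slot 3=11, slot 4=5. The other slots each still have more than one consistent value. That makes 3.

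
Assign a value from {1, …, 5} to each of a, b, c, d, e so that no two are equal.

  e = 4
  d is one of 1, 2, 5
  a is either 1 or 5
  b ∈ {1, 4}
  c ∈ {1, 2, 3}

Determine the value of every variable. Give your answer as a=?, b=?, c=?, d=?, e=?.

a=5, b=1, c=3, d=2, e=4

e's domain is down to {4}, so e = 4. Eliminate 4 elsewhere: b.
b must be 1 (only option left). Remove 1 from a, c, d.
a's domain is down to {5}, so a = 5. Eliminate 5 elsewhere: d.
That leaves d = 2. Eliminate 2 elsewhere: c.
That leaves c = 3.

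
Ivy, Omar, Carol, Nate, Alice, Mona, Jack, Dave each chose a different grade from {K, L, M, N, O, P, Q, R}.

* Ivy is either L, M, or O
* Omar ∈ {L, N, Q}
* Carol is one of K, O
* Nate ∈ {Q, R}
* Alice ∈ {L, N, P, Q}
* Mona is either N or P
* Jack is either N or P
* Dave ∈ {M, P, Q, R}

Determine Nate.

Among the 8 variables, K fits only Carol (and all 8 values in {K, L, M, N, O, P, Q, R} must be used), so Carol = K.
The 7 still-open variables draw from only 7 values {L, M, N, O, P, Q, R}, so each is used; only Ivy can be O, hence Ivy = O.
The 6 still-open variables draw from only 6 values {L, M, N, P, Q, R}, so each is used; only Dave can be M, hence Dave = M.
Among the 5 still-open variables, R fits only Nate (and all 5 values in {L, N, P, Q, R} must be used), so Nate = R.

R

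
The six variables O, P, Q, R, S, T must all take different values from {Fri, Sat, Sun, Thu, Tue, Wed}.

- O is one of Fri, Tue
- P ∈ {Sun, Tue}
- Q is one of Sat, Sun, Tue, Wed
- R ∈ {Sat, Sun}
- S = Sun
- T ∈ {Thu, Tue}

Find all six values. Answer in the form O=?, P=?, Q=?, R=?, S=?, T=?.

O=Fri, P=Tue, Q=Wed, R=Sat, S=Sun, T=Thu

S's domain is down to {Sun}, so S = Sun. Eliminate Sun elsewhere: P, Q, R.
P has just one choice, so P = Tue. So O, Q, T can't be Tue.
That leaves R = Sat. Eliminate Sat elsewhere: Q.
T has just one choice, so T = Thu.
That leaves O = Fri.
Q's domain is down to {Wed}, so Q = Wed.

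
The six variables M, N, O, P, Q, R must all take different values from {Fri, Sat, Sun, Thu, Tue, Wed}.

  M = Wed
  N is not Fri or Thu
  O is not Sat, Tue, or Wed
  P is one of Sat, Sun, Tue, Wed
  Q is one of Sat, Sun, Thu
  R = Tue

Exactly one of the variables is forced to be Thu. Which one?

Q

M must be Wed (only option left). Remove Wed from N, P.
R's domain is down to {Tue}, so R = Tue. Remove Tue from N, P.
The 4 still-open variables draw from only 4 values {Fri, Sat, Sun, Thu}, so each is used; only O can be Fri, hence O = Fri.
The 3 still-open variables together cover exactly {Sat, Sun, Thu} — 3 values for 3 variables — and Thu appears only in Q's list, so Q = Thu.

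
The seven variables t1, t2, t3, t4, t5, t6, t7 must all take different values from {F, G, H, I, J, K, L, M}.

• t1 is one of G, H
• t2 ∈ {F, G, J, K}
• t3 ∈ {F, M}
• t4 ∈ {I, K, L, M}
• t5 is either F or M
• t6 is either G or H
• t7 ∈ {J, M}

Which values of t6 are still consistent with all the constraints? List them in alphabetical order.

t1 and t6 between them cover only {G, H} — a naked pair. Remove those values from t2.
The 2 variables t3 and t5 are confined to {F, M}, which locks those values in; drop them from t2, t4, t7.
t7 has just one choice, so t7 = J. So t2 can't be J.
t2's domain is down to {K}, so t2 = K. Eliminate K elsewhere: t4.
No further eliminations apply; t6 can still be any of G, H.

G, H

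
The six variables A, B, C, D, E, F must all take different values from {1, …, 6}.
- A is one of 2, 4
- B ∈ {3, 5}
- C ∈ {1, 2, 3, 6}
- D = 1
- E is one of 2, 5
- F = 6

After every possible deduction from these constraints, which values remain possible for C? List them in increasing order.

D has just one choice, so D = 1. Eliminate 1 elsewhere: C.
F must be 6 (only option left). So C can't be 6.
The 4 still-open variables together cover exactly {2, 3, 4, 5} — 4 values for 4 variables — and 4 appears only in A's list, so A = 4.
No further eliminations apply; C can still be any of 2, 3.

2, 3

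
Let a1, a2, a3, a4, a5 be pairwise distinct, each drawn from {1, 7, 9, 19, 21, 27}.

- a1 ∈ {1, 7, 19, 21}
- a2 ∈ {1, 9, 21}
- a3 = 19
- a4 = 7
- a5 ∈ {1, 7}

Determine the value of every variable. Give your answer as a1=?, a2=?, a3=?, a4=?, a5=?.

a3's domain is down to {19}, so a3 = 19. Strike 19 from a1.
That leaves a4 = 7. Eliminate 7 elsewhere: a1, a5.
a5's domain is down to {1}, so a5 = 1. Eliminate 1 elsewhere: a1, a2.
That leaves a1 = 21. Remove 21 from a2.
a2 has just one choice, so a2 = 9.

a1=21, a2=9, a3=19, a4=7, a5=1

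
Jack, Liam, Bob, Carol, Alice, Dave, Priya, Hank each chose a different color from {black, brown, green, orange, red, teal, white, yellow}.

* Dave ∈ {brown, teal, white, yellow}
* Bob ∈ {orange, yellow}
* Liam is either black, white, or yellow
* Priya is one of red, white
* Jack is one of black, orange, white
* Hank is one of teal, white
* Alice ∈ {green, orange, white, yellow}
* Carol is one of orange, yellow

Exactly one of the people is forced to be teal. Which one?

The 8 variables draw from only 8 values {black, brown, green, orange, red, teal, white, yellow}, so each is used; only Dave can be brown, hence Dave = brown.
The 7 still-open variables together cover exactly {black, green, orange, red, teal, white, yellow} — 7 values for 7 variables — and green appears only in Alice's list, so Alice = green.
The 6 still-open variables draw from only 6 values {black, orange, red, teal, white, yellow}, so each is used; only Priya can be red, hence Priya = red.
The 5 still-open variables together cover exactly {black, orange, teal, white, yellow} — 5 values for 5 variables — and teal appears only in Hank's list, so Hank = teal.

Hank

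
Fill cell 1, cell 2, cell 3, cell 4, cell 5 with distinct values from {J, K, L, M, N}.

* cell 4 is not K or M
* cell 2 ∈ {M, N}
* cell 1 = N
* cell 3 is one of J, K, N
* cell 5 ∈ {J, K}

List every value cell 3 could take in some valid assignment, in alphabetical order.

J, K

cell 1 has just one choice, so cell 1 = N. Eliminate N elsewhere: cell 2, cell 3, cell 4.
That leaves cell 2 = M.
The 3 still-open variables draw from only 3 values {J, K, L}, so each is used; only cell 4 can be L, hence cell 4 = L.
No further eliminations apply; cell 3 can still be any of J, K.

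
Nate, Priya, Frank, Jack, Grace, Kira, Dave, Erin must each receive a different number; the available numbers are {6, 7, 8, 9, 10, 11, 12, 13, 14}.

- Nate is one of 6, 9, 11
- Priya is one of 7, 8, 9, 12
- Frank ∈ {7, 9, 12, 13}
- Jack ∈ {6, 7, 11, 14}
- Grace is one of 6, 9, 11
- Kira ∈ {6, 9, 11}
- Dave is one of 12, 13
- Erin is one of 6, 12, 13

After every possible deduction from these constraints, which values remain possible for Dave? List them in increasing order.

The 8 variables together cover exactly {6, 7, 8, 9, 11, 12, 13, 14} — 8 values for 8 variables — and 8 appears only in Priya's list, so Priya = 8.
Among the 7 still-open variables, 14 fits only Jack (and all 7 values in {6, 7, 9, 11, 12, 13, 14} must be used), so Jack = 14.
The 6 still-open variables draw from only 6 values {6, 7, 9, 11, 12, 13}, so each is used; only Frank can be 7, hence Frank = 7.
Nate, Grace, Kira between them cover only {6, 9, 11} — a naked triple. Remove those values from Erin.
No further eliminations apply; Dave can still be any of 12, 13.

12, 13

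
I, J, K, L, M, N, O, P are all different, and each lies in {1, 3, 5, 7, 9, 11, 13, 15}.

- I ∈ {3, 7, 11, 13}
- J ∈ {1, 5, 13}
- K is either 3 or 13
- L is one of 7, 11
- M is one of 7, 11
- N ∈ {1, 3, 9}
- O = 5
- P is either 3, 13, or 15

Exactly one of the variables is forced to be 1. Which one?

J

O must be 5 (only option left). So J can't be 5.
The 7 still-open variables together cover exactly {1, 3, 7, 9, 11, 13, 15} — 7 values for 7 variables — and 9 appears only in N's list, so N = 9.
Among the 6 still-open variables, 1 fits only J (and all 6 values in {1, 3, 7, 11, 13, 15} must be used), so J = 1.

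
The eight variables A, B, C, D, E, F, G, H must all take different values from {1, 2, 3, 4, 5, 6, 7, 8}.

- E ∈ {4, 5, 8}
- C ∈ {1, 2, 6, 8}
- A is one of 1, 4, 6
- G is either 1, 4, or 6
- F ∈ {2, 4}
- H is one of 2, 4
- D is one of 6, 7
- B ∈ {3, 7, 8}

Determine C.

8

The 8 variables draw from only 8 values {1, 2, 3, 4, 5, 6, 7, 8}, so each is used; only B can be 3, hence B = 3.
Among the 7 still-open variables, 5 fits only E (and all 7 values in {1, 2, 4, 5, 6, 7, 8} must be used), so E = 5.
The 6 still-open variables together cover exactly {1, 2, 4, 6, 7, 8} — 6 values for 6 variables — and 7 appears only in D's list, so D = 7.
The 5 still-open variables draw from only 5 values {1, 2, 4, 6, 8}, so each is used; only C can be 8, hence C = 8.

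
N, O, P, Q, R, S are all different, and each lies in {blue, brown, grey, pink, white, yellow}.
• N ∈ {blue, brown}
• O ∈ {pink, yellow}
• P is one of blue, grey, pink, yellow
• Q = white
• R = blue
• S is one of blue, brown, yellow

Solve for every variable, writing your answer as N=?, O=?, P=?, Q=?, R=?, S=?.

Q's domain is down to {white}, so Q = white.
R has just one choice, so R = blue. Eliminate blue elsewhere: N, P, S.
N's domain is down to {brown}, so N = brown. So S can't be brown.
That leaves S = yellow. So O, P can't be yellow.
That leaves O = pink. Strike pink from P.
P has just one choice, so P = grey.

N=brown, O=pink, P=grey, Q=white, R=blue, S=yellow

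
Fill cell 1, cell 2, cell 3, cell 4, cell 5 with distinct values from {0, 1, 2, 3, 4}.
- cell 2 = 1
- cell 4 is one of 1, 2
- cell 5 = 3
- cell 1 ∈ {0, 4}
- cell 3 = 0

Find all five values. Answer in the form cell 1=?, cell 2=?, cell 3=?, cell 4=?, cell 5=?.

cell 2 has just one choice, so cell 2 = 1. Eliminate 1 elsewhere: cell 4.
cell 3 must be 0 (only option left). So cell 1 can't be 0.
That leaves cell 4 = 2.
cell 5 must be 3 (only option left).
That leaves cell 1 = 4.

cell 1=4, cell 2=1, cell 3=0, cell 4=2, cell 5=3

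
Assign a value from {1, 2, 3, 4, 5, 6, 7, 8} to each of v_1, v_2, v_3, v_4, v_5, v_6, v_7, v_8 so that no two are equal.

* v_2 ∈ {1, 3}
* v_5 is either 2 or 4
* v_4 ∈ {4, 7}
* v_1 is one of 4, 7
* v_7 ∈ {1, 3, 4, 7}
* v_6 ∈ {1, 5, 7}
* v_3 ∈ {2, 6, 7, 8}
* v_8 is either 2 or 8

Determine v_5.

2

The 8 variables draw from only 8 values {1, 2, 3, 4, 5, 6, 7, 8}, so each is used; only v_6 can be 5, hence v_6 = 5.
The 7 still-open variables draw from only 7 values {1, 2, 3, 4, 6, 7, 8}, so each is used; only v_3 can be 6, hence v_3 = 6.
The 6 still-open variables together cover exactly {1, 2, 3, 4, 7, 8} — 6 values for 6 variables — and 8 appears only in v_8's list, so v_8 = 8.
The 5 still-open variables draw from only 5 values {1, 2, 3, 4, 7}, so each is used; only v_5 can be 2, hence v_5 = 2.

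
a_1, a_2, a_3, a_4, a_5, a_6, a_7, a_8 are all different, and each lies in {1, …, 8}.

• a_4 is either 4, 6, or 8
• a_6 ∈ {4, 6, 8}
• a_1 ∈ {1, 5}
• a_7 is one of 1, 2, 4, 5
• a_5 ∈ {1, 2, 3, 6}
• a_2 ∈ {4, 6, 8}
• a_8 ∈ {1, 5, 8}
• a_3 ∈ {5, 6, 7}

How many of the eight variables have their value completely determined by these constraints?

3

Among the 8 variables, 3 fits only a_5 (and all 8 values in {1, 2, 3, 4, 5, 6, 7, 8} must be used), so a_5 = 3.
Among the 7 still-open variables, 2 fits only a_7 (and all 7 values in {1, 2, 4, 5, 6, 7, 8} must be used), so a_7 = 2.
The 6 still-open variables together cover exactly {1, 4, 5, 6, 7, 8} — 6 values for 6 variables — and 7 appears only in a_3's list, so a_3 = 7.
The 3 variables a_2, a_4, a_6 are confined to {4, 6, 8}, which locks those values in; drop them from a_8.
Determined: a_3=7, a_5=3, a_7=2. The other variables each still have more than one consistent value. That makes 3.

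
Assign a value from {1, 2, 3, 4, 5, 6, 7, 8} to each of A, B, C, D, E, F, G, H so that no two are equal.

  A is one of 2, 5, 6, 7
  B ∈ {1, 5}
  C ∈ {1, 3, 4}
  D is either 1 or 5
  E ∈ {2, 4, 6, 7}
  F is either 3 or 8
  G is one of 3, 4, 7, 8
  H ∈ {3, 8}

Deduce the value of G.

7

The 2 variables B and D are confined to {1, 5}, which locks those values in; drop them from A, C.
The 2 variables F and H are confined to {3, 8}, which locks those values in; drop them from C, G.
C has just one choice, so C = 4. Remove 4 from E, G.
So G = 7.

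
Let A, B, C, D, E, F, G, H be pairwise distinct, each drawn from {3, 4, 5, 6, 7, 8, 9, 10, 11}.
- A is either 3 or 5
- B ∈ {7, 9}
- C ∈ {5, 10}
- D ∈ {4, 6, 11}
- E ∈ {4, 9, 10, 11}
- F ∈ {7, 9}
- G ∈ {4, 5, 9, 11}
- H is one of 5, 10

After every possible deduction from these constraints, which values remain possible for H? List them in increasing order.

5, 10

The 8 variables together cover exactly {3, 4, 5, 6, 7, 9, 10, 11} — 8 values for 8 variables — and 3 appears only in A's list, so A = 3.
Among the 7 still-open variables, 6 fits only D (and all 7 values in {4, 5, 6, 7, 9, 10, 11} must be used), so D = 6.
The 2 variables B and F are confined to {7, 9}, which locks those values in; drop them from E, G.
The 2 variables C and H are confined to {5, 10}, which locks those values in; drop them from E, G.
No further eliminations apply; H can still be any of 5, 10.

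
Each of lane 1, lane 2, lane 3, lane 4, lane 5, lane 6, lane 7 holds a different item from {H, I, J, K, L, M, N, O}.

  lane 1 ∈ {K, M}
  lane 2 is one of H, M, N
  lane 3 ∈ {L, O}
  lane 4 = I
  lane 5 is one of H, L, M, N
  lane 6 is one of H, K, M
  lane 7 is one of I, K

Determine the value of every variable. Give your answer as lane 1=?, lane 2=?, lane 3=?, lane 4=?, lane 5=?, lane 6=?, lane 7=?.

lane 4 has just one choice, so lane 4 = I. So lane 7 can't be I.
lane 7's domain is down to {K}, so lane 7 = K. So lane 1, lane 6 can't be K.
lane 1 must be M (only option left). Strike M from lane 2, lane 5, lane 6.
lane 6's domain is down to {H}, so lane 6 = H. Strike H from lane 2, lane 5.
lane 2 must be N (only option left). Eliminate N elsewhere: lane 5.
lane 5 has just one choice, so lane 5 = L. Remove L from lane 3.
lane 3's domain is down to {O}, so lane 3 = O.

lane 1=M, lane 2=N, lane 3=O, lane 4=I, lane 5=L, lane 6=H, lane 7=K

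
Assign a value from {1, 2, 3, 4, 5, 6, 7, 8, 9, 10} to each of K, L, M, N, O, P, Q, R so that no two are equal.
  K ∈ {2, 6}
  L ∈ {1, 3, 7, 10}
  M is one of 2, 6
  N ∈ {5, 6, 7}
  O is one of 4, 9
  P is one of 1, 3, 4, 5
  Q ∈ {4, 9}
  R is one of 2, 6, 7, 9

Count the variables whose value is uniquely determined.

K and M between them cover only {2, 6} — a naked pair. Remove those values from N, R.
O and Q share exactly the 2 values {4, 9}; by pigeonhole those values go to them, so strike 4, 9 from P, R.
R's domain is down to {7}, so R = 7. Remove 7 from L, N.
N must be 5 (only option left). Eliminate 5 elsewhere: P.
Determined: N=5, R=7. The other variables each still have more than one consistent value. That makes 2.

2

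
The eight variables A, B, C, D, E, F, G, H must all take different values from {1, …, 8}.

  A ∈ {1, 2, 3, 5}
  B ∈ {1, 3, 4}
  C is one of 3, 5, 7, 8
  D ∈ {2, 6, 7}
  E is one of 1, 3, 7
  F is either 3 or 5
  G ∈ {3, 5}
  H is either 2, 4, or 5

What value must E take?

Among the 8 variables, 6 fits only D (and all 8 values in {1, 2, 3, 4, 5, 6, 7, 8} must be used), so D = 6.
The 7 still-open variables together cover exactly {1, 2, 3, 4, 5, 7, 8} — 7 values for 7 variables — and 8 appears only in C's list, so C = 8.
Among the 6 still-open variables, 7 fits only E (and all 6 values in {1, 2, 3, 4, 5, 7} must be used), so E = 7.

7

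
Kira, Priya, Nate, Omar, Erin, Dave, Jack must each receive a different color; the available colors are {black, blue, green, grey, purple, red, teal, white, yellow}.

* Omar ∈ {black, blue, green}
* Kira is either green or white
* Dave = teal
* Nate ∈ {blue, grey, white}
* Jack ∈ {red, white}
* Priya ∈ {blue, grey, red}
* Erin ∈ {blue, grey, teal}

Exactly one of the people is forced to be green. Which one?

Kira

Dave's domain is down to {teal}, so Dave = teal. Eliminate teal elsewhere: Erin.
The 6 still-open variables together cover exactly {black, blue, green, grey, red, white} — 6 values for 6 variables — and black appears only in Omar's list, so Omar = black.
The 5 still-open variables together cover exactly {blue, green, grey, red, white} — 5 values for 5 variables — and green appears only in Kira's list, so Kira = green.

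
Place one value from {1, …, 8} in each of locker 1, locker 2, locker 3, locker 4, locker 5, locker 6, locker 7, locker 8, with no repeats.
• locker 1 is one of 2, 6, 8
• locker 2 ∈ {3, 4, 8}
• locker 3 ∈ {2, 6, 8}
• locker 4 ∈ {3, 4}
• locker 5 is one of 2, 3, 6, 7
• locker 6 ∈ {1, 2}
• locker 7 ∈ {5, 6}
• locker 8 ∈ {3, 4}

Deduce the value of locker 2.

Among the 8 variables, 1 fits only locker 6 (and all 8 values in {1, 2, 3, 4, 5, 6, 7, 8} must be used), so locker 6 = 1.
The 7 still-open variables together cover exactly {2, 3, 4, 5, 6, 7, 8} — 7 values for 7 variables — and 5 appears only in locker 7's list, so locker 7 = 5.
The 6 still-open variables together cover exactly {2, 3, 4, 6, 7, 8} — 6 values for 6 variables — and 7 appears only in locker 5's list, so locker 5 = 7.
locker 4 and locker 8 share exactly the 2 values {3, 4}; by pigeonhole those values go to them, so strike 3, 4 from locker 2.
So locker 2 = 8.

8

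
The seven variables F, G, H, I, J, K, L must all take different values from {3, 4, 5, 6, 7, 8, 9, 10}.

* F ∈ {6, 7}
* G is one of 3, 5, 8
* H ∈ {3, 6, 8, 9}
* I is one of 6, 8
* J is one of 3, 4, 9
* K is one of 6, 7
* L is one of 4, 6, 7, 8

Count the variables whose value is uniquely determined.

3

The 7 variables together cover exactly {3, 4, 5, 6, 7, 8, 9} — 7 values for 7 variables — and 5 appears only in G's list, so G = 5.
F and K between them cover only {6, 7} — a naked pair. Remove those values from H, I, L.
I has just one choice, so I = 8. Eliminate 8 elsewhere: H, L.
L has just one choice, so L = 4. Remove 4 from J.
Determined: G=5, I=8, L=4. The other variables each still have more than one consistent value. That makes 3.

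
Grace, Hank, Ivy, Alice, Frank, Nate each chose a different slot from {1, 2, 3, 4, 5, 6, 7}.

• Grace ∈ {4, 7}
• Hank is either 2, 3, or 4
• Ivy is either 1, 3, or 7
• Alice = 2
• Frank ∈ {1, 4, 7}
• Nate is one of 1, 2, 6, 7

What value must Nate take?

Alice's domain is down to {2}, so Alice = 2. Remove 2 from Hank, Nate.
The 5 still-open variables together cover exactly {1, 3, 4, 6, 7} — 5 values for 5 variables — and 6 appears only in Nate's list, so Nate = 6.

6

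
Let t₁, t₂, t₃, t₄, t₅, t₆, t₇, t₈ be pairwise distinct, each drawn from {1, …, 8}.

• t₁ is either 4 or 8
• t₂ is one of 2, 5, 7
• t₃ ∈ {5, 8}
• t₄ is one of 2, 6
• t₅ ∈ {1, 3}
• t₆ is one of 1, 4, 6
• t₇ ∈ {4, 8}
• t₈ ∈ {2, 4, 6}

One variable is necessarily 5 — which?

The 8 variables draw from only 8 values {1, 2, 3, 4, 5, 6, 7, 8}, so each is used; only t₅ can be 3, hence t₅ = 3.
Among the 7 still-open variables, 1 fits only t₆ (and all 7 values in {1, 2, 4, 5, 6, 7, 8} must be used), so t₆ = 1.
The 6 still-open variables together cover exactly {2, 4, 5, 6, 7, 8} — 6 values for 6 variables — and 7 appears only in t₂'s list, so t₂ = 7.
The 5 still-open variables draw from only 5 values {2, 4, 5, 6, 8}, so each is used; only t₃ can be 5, hence t₃ = 5.

t₃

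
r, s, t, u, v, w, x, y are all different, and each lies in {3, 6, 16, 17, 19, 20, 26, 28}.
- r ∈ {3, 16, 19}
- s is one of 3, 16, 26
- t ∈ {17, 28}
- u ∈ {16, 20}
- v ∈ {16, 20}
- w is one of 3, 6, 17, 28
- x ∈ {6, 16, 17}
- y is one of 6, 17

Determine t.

The 8 variables together cover exactly {3, 6, 16, 17, 19, 20, 26, 28} — 8 values for 8 variables — and 19 appears only in r's list, so r = 19.
The 7 still-open variables together cover exactly {3, 6, 16, 17, 20, 26, 28} — 7 values for 7 variables — and 26 appears only in s's list, so s = 26.
The 6 still-open variables together cover exactly {3, 6, 16, 17, 20, 28} — 6 values for 6 variables — and 3 appears only in w's list, so w = 3.
The 5 still-open variables draw from only 5 values {6, 16, 17, 20, 28}, so each is used; only t can be 28, hence t = 28.

28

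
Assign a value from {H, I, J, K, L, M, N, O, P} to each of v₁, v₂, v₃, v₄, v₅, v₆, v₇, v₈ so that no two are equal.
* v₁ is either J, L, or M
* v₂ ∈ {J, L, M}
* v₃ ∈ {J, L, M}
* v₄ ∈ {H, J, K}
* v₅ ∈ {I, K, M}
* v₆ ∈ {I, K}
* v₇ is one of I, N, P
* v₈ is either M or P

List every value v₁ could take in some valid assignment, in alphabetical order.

J, L, M

Among the 8 variables, H fits only v₄ (and all 8 values in {H, I, J, K, L, M, N, P} must be used), so v₄ = H.
Among the 7 still-open variables, N fits only v₇ (and all 7 values in {I, J, K, L, M, N, P} must be used), so v₇ = N.
The 6 still-open variables together cover exactly {I, J, K, L, M, P} — 6 values for 6 variables — and P appears only in v₈'s list, so v₈ = P.
v₁, v₂, v₃ between them cover only {J, L, M} — a naked triple. Remove those values from v₅.
No further eliminations apply; v₁ can still be any of J, L, M.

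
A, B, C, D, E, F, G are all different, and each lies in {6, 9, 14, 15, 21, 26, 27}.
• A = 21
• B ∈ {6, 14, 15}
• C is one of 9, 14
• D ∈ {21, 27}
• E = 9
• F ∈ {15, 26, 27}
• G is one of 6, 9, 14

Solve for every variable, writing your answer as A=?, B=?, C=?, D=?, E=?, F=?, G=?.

A's domain is down to {21}, so A = 21. Remove 21 from D.
D's domain is down to {27}, so D = 27. Strike 27 from F.
That leaves E = 9. Remove 9 from C, G.
C has just one choice, so C = 14. So B, G can't be 14.
That leaves G = 6. Strike 6 from B.
B has just one choice, so B = 15. Remove 15 from F.
F must be 26 (only option left).

A=21, B=15, C=14, D=27, E=9, F=26, G=6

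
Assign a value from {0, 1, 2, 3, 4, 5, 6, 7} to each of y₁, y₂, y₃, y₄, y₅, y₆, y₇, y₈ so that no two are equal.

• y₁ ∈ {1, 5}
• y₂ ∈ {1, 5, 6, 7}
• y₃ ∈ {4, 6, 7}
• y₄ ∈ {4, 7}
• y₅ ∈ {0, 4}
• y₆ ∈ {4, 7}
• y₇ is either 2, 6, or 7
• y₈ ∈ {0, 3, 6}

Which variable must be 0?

y₅

The 8 variables draw from only 8 values {0, 1, 2, 3, 4, 5, 6, 7}, so each is used; only y₇ can be 2, hence y₇ = 2.
Among the 7 still-open variables, 3 fits only y₈ (and all 7 values in {0, 1, 3, 4, 5, 6, 7} must be used), so y₈ = 3.
Among the 6 still-open variables, 0 fits only y₅ (and all 6 values in {0, 1, 4, 5, 6, 7} must be used), so y₅ = 0.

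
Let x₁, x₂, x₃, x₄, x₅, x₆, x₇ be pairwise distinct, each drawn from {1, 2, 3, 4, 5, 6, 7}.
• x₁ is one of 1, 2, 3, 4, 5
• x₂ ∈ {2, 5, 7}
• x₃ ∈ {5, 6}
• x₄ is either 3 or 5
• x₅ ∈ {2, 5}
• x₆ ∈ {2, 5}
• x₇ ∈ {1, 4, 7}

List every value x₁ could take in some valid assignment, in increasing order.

The 7 variables draw from only 7 values {1, 2, 3, 4, 5, 6, 7}, so each is used; only x₃ can be 6, hence x₃ = 6.
x₅ and x₆ between them cover only {2, 5} — a naked pair. Remove those values from x₁, x₂, x₄.
x₂ has just one choice, so x₂ = 7. Eliminate 7 elsewhere: x₇.
x₄ must be 3 (only option left). So x₁ can't be 3.
No further eliminations apply; x₁ can still be any of 1, 4.

1, 4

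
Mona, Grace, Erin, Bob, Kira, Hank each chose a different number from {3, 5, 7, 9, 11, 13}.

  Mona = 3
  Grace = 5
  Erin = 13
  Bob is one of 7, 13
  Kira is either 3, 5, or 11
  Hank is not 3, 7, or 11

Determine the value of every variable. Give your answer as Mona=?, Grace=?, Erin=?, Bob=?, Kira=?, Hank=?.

Mona=3, Grace=5, Erin=13, Bob=7, Kira=11, Hank=9

Mona must be 3 (only option left). So Kira can't be 3.
That leaves Grace = 5. Eliminate 5 elsewhere: Kira, Hank.
That leaves Erin = 13. Remove 13 from Bob, Hank.
That leaves Bob = 7.
That leaves Kira = 11.
Hank has just one choice, so Hank = 9.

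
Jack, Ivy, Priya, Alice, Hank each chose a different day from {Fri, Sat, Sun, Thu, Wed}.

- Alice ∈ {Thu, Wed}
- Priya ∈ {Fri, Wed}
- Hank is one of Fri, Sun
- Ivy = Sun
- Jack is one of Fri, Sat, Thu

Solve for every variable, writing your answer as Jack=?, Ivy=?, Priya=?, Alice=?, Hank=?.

Jack=Sat, Ivy=Sun, Priya=Wed, Alice=Thu, Hank=Fri

Ivy's domain is down to {Sun}, so Ivy = Sun. Strike Sun from Hank.
That leaves Hank = Fri. Eliminate Fri elsewhere: Jack, Priya.
Priya has just one choice, so Priya = Wed. Strike Wed from Alice.
Alice's domain is down to {Thu}, so Alice = Thu. So Jack can't be Thu.
Jack must be Sat (only option left).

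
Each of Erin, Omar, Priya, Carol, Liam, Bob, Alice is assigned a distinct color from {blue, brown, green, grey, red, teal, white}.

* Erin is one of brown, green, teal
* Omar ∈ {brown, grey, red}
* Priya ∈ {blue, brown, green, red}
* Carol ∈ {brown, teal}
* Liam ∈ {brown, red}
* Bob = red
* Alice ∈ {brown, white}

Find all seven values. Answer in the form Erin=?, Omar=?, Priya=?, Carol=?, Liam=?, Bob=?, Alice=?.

Erin=green, Omar=grey, Priya=blue, Carol=teal, Liam=brown, Bob=red, Alice=white

Bob must be red (only option left). Remove red from Omar, Priya, Liam.
Liam has just one choice, so Liam = brown. Strike brown from Erin, Omar, Priya, Carol, Alice.
Alice must be white (only option left).
That leaves Omar = grey.
Carol must be teal (only option left). Remove teal from Erin.
That leaves Erin = green. So Priya can't be green.
Priya has just one choice, so Priya = blue.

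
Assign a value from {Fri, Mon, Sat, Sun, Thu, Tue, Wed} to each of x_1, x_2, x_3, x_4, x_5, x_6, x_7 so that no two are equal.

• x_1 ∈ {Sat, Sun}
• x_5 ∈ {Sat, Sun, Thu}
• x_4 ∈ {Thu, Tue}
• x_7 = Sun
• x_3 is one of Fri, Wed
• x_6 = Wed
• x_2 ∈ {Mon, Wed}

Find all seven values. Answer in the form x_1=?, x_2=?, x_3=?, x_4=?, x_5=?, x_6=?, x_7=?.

x_6 must be Wed (only option left). Eliminate Wed elsewhere: x_2, x_3.
x_7 has just one choice, so x_7 = Sun. Strike Sun from x_1, x_5.
That leaves x_1 = Sat. So x_5 can't be Sat.
That leaves x_2 = Mon.
That leaves x_3 = Fri.
That leaves x_5 = Thu. Eliminate Thu elsewhere: x_4.
x_4's domain is down to {Tue}, so x_4 = Tue.

x_1=Sat, x_2=Mon, x_3=Fri, x_4=Tue, x_5=Thu, x_6=Wed, x_7=Sun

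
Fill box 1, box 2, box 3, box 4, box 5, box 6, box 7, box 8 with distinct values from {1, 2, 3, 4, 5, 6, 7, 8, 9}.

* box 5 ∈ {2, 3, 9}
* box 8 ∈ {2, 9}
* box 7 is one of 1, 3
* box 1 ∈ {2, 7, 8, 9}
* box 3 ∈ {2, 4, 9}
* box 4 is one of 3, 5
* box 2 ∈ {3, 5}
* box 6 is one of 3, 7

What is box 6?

7

The 8 variables together cover exactly {1, 2, 3, 4, 5, 7, 8, 9} — 8 values for 8 variables — and 1 appears only in box 7's list, so box 7 = 1.
Among the 7 still-open variables, 4 fits only box 3 (and all 7 values in {2, 3, 4, 5, 7, 8, 9} must be used), so box 3 = 4.
Among the 6 still-open variables, 8 fits only box 1 (and all 6 values in {2, 3, 5, 7, 8, 9} must be used), so box 1 = 8.
The 5 still-open variables together cover exactly {2, 3, 5, 7, 9} — 5 values for 5 variables — and 7 appears only in box 6's list, so box 6 = 7.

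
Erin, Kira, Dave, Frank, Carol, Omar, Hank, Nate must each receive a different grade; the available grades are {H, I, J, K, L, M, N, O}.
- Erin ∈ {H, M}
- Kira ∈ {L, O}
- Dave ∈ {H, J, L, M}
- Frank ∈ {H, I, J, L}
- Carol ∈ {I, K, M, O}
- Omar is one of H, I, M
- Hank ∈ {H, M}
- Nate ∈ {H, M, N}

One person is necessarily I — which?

Omar

The 8 variables together cover exactly {H, I, J, K, L, M, N, O} — 8 values for 8 variables — and K appears only in Carol's list, so Carol = K.
The 7 still-open variables together cover exactly {H, I, J, L, M, N, O} — 7 values for 7 variables — and N appears only in Nate's list, so Nate = N.
The 6 still-open variables together cover exactly {H, I, J, L, M, O} — 6 values for 6 variables — and O appears only in Kira's list, so Kira = O.
Erin and Hank between them cover only {H, M} — a naked pair. Remove those values from Dave, Frank, Omar.
So I goes to Omar.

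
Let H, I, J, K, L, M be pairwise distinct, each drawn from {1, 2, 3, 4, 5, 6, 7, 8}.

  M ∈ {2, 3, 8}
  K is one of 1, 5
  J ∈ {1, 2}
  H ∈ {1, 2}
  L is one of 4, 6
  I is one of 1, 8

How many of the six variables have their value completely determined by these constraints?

3

The 2 variables H and J are confined to {1, 2}, which locks those values in; drop them from I, K, M.
That leaves I = 8. Strike 8 from M.
K's domain is down to {5}, so K = 5.
M's domain is down to {3}, so M = 3.
Determined: I=8, K=5, M=3. The other variables each still have more than one consistent value. That makes 3.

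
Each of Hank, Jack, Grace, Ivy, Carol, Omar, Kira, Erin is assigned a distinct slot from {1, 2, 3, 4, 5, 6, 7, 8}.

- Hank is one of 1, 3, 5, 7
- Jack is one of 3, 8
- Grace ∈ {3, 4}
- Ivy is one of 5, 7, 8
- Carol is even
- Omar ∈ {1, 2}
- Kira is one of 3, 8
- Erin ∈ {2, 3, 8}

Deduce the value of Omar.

1

The 8 variables draw from only 8 values {1, 2, 3, 4, 5, 6, 7, 8}, so each is used; only Carol can be 6, hence Carol = 6.
The 7 still-open variables draw from only 7 values {1, 2, 3, 4, 5, 7, 8}, so each is used; only Grace can be 4, hence Grace = 4.
Jack and Kira between them cover only {3, 8} — a naked pair. Remove those values from Hank, Ivy, Erin.
Erin's domain is down to {2}, so Erin = 2. Remove 2 from Omar.
So Omar = 1.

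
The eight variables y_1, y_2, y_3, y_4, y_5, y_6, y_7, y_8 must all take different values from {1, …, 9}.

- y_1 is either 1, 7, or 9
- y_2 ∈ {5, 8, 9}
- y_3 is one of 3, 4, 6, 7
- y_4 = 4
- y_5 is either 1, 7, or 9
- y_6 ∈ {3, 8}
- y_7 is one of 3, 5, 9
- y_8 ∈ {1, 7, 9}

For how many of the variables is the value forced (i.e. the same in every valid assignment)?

y_4 must be 4 (only option left). Strike 4 from y_3.
The 7 still-open variables draw from only 7 values {1, 3, 5, 6, 7, 8, 9}, so each is used; only y_3 can be 6, hence y_3 = 6.
y_1, y_5, y_8 between them cover only {1, 7, 9} — a naked triple. Remove those values from y_2, y_7.
Determined: y_3=6, y_4=4. The other variables each still have more than one consistent value. That makes 2.

2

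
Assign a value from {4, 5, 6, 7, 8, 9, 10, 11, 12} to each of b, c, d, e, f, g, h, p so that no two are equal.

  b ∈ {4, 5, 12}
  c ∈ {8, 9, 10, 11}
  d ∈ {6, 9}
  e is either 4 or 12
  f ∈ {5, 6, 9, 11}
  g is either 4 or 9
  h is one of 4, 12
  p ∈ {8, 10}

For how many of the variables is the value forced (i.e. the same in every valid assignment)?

4

The 2 variables e and h are confined to {4, 12}, which locks those values in; drop them from b, g.
b must be 5 (only option left). Strike 5 from f.
g must be 9 (only option left). So c, d, f can't be 9.
d's domain is down to {6}, so d = 6. So f can't be 6.
f has just one choice, so f = 11. Eliminate 11 elsewhere: c.
Determined: b=5, d=6, f=11, g=9. The other variables each still have more than one consistent value. That makes 4.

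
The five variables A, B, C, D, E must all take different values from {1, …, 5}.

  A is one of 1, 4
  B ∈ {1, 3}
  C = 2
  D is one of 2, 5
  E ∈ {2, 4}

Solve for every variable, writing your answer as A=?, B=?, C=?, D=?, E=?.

C's domain is down to {2}, so C = 2. Remove 2 from D, E.
D must be 5 (only option left).
E must be 4 (only option left). Remove 4 from A.
A must be 1 (only option left). Remove 1 from B.
B has just one choice, so B = 3.

A=1, B=3, C=2, D=5, E=4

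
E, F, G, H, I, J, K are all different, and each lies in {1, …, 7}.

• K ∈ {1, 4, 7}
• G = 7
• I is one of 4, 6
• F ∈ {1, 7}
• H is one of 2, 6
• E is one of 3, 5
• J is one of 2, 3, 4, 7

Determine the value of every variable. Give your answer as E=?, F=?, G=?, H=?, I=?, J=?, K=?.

E=5, F=1, G=7, H=2, I=6, J=3, K=4

G's domain is down to {7}, so G = 7. Remove 7 from F, J, K.
F has just one choice, so F = 1. Strike 1 from K.
K must be 4 (only option left). Eliminate 4 elsewhere: I, J.
I's domain is down to {6}, so I = 6. Eliminate 6 elsewhere: H.
H's domain is down to {2}, so H = 2. So J can't be 2.
J's domain is down to {3}, so J = 3. Strike 3 from E.
That leaves E = 5.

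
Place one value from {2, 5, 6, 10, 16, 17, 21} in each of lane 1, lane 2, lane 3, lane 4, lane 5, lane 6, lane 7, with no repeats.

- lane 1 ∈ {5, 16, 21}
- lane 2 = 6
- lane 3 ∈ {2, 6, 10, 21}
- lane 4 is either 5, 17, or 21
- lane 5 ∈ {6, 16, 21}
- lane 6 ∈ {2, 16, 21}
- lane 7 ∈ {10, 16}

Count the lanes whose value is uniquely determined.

lane 2 must be 6 (only option left). Remove 6 from lane 3, lane 5.
Among the 6 still-open variables, 17 fits only lane 4 (and all 6 values in {2, 5, 10, 16, 17, 21} must be used), so lane 4 = 17.
Among the 5 still-open variables, 5 fits only lane 1 (and all 5 values in {2, 5, 10, 16, 21} must be used), so lane 1 = 5.
Determined: lane 1=5, lane 2=6, lane 4=17. The other lanes each still have more than one consistent value. That makes 3.

3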